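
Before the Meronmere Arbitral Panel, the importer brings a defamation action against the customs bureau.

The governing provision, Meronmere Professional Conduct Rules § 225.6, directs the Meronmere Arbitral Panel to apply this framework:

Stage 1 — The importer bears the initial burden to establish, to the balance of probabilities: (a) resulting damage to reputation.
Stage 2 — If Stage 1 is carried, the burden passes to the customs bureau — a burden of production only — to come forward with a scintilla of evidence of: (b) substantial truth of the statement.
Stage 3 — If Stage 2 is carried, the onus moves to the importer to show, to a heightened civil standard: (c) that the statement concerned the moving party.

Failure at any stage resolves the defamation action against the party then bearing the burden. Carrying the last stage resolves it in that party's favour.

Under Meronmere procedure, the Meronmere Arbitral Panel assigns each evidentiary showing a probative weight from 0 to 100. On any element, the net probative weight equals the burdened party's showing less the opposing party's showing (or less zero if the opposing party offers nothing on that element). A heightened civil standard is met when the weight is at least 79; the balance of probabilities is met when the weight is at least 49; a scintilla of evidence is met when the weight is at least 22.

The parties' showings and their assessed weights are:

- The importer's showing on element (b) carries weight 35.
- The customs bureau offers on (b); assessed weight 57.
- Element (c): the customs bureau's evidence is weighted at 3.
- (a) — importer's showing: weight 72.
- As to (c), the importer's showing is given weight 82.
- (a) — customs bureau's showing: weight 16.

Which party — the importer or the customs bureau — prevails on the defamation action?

importer

At Stage 1 the importer must meet the balance of probabilities (weight is at least 49): on (a) the weight is 72 less the opposing 16 gives net 56, ≥ 49, so (a) meets the standard.
  All elements met. The burden passes to the customs bureau.
At Stage 2 the customs bureau must meet a scintilla of evidence (weight is at least 22): on (b) the weight is 57 less the opposing 35 gives net 22, ≥ 22, so (b) meets the standard.
  Stage 2 carried; the burden shifts to the importer.
At Stage 3 the importer must meet a heightened civil standard (weight is at least 79): on (c) the weight is 82 less the opposing 3 gives net 79, which does reach 79, so (c) meets the standard.
  The importer carries the last stage.
With every stage satisfied, the importer prevails.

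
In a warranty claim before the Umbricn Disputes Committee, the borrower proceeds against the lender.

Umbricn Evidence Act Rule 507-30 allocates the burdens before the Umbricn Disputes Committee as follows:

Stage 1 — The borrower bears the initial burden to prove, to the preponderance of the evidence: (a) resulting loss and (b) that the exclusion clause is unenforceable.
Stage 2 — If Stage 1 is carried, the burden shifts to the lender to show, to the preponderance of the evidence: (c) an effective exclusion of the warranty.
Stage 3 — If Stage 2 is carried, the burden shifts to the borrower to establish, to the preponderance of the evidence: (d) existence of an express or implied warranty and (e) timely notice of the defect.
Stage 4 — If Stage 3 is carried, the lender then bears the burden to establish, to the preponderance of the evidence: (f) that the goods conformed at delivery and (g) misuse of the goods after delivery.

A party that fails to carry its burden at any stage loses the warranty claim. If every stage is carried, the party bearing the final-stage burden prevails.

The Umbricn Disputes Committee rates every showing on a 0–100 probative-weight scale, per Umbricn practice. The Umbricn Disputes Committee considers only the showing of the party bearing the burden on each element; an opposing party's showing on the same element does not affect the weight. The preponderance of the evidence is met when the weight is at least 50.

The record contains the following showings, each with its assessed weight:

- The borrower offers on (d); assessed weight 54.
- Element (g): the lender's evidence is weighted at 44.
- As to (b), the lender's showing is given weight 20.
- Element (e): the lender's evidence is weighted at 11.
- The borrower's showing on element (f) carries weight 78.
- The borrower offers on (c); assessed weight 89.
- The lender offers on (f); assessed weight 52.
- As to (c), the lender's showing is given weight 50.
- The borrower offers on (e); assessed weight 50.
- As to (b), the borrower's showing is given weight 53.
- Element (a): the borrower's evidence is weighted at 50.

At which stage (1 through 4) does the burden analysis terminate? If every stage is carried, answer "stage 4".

stage 4

Stage 1 (borrower, the preponderance of the evidence, weight is at least 50): (a) 50 ≥ 50 — meets; (b) 53 (lender's 20 disregarded) ≥ 50 — meets.
  Stage 1 carried; the burden shifts to the lender.
Stage 2 (lender, the preponderance of the evidence, weight is at least 50): (c) 50 (borrower's 89 disregarded) ≥ 50 — meets.
  Stage 2 is satisfied; the onus moves to the borrower.
Stage 3 (borrower, the preponderance of the evidence, weight is at least 50): (d) 54 ≥ 50 — meets; (e) 50 (lender's 11 disregarded) ≥ 50 — meets.
  The borrower carries Stage 3; the lender now bears the burden.
Stage 4 (lender, the preponderance of the evidence, weight is at least 50): (f) 52 (borrower's 78 disregarded) ≥ 50 — meets; (g) 44 < 50 — fails.
  Stage 4 not carried; the lender fails its burden.
The borrower prevails.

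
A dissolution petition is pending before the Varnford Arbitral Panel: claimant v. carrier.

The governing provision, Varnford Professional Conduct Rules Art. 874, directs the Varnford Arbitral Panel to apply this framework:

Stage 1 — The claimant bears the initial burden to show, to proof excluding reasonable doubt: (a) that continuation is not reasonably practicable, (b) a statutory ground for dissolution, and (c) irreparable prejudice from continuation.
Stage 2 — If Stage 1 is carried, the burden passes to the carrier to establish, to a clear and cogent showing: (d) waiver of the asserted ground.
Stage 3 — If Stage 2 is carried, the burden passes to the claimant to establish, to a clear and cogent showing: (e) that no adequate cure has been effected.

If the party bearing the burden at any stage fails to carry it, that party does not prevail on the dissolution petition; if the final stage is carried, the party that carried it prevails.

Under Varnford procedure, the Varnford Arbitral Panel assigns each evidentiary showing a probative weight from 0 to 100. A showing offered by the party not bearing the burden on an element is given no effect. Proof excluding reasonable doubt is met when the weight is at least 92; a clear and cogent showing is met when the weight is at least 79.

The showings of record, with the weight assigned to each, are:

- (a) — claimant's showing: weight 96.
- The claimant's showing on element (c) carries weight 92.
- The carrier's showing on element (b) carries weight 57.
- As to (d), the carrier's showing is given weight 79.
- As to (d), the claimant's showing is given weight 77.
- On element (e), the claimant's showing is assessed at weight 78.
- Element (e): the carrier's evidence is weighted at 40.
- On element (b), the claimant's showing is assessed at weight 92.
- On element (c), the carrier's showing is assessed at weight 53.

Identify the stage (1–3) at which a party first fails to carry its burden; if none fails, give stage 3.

At Stage 1 the claimant must meet proof excluding reasonable doubt (weight is at least 92): on (a) the weight is 96, ≥ 92, so (a) meets the standard; on (b) the weight is 92 (the carrier's 57 is given no effect), ≥ 92, so (b) meets the standard; on (c) the weight is 92 (the carrier's 53 is given no effect), ≥ 92, so (c) meets the standard.
  The claimant carries Stage 1; the carrier now bears the burden.
At Stage 2 the carrier must meet a clear and cogent showing (weight is at least 79): on (d) the weight is 79 (the claimant's 77 is given no effect), which does reach 79, so (d) meets the standard.
  Stage 2 carried; the burden shifts to the claimant.
At Stage 3 the claimant must meet a clear and cogent showing (weight is at least 79): on (e) the weight is 78 (the carrier's 40 is given no effect), < 79, so (e) does not meet the standard.
  Stage 3 not carried; the claimant fails its burden.
So the carrier prevails.

stage 3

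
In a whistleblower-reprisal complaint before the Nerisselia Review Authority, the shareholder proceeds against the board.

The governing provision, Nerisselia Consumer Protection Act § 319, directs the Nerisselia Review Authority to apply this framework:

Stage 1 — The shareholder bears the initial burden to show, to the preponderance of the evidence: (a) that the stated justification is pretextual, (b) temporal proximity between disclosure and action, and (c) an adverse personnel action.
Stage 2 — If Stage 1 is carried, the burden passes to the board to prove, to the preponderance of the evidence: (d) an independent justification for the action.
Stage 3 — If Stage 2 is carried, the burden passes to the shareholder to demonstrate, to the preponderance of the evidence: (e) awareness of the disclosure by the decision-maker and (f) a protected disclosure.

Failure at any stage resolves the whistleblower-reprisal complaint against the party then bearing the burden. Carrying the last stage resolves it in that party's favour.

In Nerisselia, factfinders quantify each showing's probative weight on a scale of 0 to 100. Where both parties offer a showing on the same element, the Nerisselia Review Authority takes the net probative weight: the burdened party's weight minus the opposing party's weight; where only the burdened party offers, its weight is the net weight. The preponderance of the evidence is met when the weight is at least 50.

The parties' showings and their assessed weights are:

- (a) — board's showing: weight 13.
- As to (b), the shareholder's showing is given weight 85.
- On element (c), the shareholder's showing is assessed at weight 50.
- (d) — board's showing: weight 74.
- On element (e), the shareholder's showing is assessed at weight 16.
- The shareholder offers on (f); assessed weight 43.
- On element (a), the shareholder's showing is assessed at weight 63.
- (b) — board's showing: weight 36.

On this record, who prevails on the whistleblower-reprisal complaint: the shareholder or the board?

board

Stage 1 — burden on shareholder; standard: the preponderance of the evidence (weight is at least 50).
    (a): 63 − 13 = 50 ≥ 50 [met]
    (b): 85 − 36 = 49 < 50 [not met]
    (c): 50 ≥ 50 [met]
  Not every element is met, so the shareholder fails to carry Stage 1.
The analysis ends at Stage 1; the board prevails.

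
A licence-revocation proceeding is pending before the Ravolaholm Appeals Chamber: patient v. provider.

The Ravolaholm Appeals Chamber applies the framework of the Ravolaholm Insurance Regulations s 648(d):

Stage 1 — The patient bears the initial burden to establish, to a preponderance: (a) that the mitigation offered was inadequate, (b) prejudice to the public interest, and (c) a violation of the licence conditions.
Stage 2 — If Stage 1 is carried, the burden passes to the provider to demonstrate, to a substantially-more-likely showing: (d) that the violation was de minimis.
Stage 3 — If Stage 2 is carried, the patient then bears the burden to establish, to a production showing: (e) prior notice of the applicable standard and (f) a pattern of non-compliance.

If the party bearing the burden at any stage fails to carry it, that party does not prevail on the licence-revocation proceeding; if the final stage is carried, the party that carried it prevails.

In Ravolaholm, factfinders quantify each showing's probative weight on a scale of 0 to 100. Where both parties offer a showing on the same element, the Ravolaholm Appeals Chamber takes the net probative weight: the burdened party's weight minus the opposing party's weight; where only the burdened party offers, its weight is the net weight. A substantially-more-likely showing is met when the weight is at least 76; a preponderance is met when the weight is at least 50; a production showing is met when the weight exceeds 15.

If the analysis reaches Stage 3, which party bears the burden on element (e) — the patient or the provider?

patient

Stage 3's rule assigns the burden to the patient (to a production showing).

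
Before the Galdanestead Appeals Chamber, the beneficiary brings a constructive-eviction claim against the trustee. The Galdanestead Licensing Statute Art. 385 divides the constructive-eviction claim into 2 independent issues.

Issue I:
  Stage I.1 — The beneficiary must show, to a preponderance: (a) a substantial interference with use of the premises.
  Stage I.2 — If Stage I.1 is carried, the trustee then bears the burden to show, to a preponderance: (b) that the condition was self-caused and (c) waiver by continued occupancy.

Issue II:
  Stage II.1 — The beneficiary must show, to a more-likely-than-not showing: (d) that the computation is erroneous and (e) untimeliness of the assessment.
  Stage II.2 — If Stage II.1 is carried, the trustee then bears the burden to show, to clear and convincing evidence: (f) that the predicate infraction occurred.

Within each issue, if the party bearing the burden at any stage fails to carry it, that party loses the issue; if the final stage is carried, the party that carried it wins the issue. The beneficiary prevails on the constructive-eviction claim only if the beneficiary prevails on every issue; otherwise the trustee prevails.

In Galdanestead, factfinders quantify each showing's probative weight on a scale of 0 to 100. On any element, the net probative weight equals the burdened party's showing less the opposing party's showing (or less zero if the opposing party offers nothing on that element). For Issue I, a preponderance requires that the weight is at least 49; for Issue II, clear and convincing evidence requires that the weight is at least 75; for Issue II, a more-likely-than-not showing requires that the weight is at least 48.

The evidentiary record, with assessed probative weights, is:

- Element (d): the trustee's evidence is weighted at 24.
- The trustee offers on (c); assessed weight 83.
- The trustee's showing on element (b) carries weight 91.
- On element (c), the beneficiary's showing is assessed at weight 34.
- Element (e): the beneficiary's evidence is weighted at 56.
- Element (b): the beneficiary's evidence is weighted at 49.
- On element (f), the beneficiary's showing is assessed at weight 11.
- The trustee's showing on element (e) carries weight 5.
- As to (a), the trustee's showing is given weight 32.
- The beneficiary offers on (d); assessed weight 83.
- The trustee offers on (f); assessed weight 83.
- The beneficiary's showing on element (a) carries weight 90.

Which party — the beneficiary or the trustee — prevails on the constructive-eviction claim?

beneficiary

— Issue I —
At Stage I.1 the beneficiary must meet a preponderance (weight is at least 49): on (a) the weight is 90 less the opposing 32 gives net 58, which does reach 49, so (a) meets the standard.
  Stage I.1 is satisfied; the onus moves to the trustee.
At Stage I.2 the trustee must meet a preponderance (weight is at least 49): on (b) the weight is 91 less the opposing 49 gives net 42, which does not reach 49, so (b) does not meet the standard; on (c) the weight is 83 less the opposing 34 gives net 49, which does reach 49, so (c) meets the standard.
  Not every element is met, so the trustee fails to carry Stage I.2.
So the beneficiary prevails on this issue.
— Issue II —
Stage II.1 (beneficiary, a more-likely-than-not showing, weight is at least 48): (d) net 83−24=59 ≥ 48 — meets; (e) net 56−5=51 ≥ 48 — meets.
  Stage II.1 carried; the burden shifts to the trustee.
Stage II.2 (trustee, clear and convincing evidence, weight is at least 75): (f) net 83−11=72 < 75 — fails.
  Stage II.2 not carried; the trustee fails its burden.
The beneficiary prevails on this issue.
Per-issue: Issue I → beneficiary; Issue II → beneficiary. The beneficiary must prevail on every issue; overall, the beneficiary prevails.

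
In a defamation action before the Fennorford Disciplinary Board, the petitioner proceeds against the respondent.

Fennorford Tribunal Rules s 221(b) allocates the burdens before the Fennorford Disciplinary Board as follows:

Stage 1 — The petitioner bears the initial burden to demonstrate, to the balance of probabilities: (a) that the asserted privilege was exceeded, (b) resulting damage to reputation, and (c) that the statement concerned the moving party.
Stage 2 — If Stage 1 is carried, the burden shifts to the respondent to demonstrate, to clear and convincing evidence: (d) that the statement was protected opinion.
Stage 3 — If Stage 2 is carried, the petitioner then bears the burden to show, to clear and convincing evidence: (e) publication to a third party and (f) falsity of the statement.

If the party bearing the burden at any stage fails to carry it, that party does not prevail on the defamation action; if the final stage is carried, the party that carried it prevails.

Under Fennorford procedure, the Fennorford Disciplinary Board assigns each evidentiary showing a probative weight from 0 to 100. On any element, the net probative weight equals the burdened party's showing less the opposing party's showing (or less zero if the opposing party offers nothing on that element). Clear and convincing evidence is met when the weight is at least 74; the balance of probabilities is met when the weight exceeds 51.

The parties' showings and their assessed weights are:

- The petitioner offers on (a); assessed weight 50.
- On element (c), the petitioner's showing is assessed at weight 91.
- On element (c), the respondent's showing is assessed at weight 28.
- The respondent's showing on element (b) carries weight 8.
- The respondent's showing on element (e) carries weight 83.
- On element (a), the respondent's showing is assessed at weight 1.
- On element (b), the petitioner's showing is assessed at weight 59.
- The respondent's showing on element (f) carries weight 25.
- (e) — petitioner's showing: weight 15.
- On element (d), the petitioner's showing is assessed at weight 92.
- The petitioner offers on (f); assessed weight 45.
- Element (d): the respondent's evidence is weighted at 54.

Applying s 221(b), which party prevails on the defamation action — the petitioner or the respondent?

Stage 1 — burden on petitioner; standard: the balance of probabilities (weight exceeds 51).
    (a): 50 − 1 = 49 ≤ 51 [not met]
    (b): 59 − 8 = 51 ≤ 51 [not met]
    (c): 91 − 28 = 63 > 51 [met]
  Stage 1 not carried; the petitioner fails its burden.
The respondent prevails.

respondent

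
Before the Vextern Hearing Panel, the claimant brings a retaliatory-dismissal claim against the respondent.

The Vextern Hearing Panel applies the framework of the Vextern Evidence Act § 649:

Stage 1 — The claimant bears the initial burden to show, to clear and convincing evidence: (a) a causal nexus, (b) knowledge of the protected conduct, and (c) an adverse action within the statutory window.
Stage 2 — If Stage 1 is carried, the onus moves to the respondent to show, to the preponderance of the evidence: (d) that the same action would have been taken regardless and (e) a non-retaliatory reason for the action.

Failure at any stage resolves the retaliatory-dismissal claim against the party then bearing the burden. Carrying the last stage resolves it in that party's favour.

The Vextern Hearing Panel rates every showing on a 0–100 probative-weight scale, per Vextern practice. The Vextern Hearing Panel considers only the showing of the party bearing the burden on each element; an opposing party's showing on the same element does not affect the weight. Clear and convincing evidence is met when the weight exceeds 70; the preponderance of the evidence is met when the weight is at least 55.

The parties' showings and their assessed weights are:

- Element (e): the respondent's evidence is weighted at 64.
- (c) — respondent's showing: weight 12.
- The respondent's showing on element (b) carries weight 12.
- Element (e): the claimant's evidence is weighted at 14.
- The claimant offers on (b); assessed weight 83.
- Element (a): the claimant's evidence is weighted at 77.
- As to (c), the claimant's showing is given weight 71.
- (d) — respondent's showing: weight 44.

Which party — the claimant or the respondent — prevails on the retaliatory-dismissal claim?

claimant

At Stage 1 the claimant must meet clear and convincing evidence (weight exceeds 70): on (a) the weight is 77, which does exceed 70, so (a) meets the standard; on (b) the weight is 83 (the respondent's 12 is given no effect), > 70, so (b) meets the standard; on (c) the weight is 71 (the respondent's 12 is given no effect), > 70, so (c) meets the standard.
  The claimant carries Stage 1; the respondent now bears the burden.
At Stage 2 the respondent must meet the preponderance of the evidence (weight is at least 55): on (d) the weight is 44, < 55, so (d) does not meet the standard; on (e) the weight is 64 (the claimant's 14 is given no effect), which does reach 55, so (e) meets the standard.
  Not every element is met, so the respondent fails to carry Stage 2.
The analysis ends at Stage 2; the claimant prevails.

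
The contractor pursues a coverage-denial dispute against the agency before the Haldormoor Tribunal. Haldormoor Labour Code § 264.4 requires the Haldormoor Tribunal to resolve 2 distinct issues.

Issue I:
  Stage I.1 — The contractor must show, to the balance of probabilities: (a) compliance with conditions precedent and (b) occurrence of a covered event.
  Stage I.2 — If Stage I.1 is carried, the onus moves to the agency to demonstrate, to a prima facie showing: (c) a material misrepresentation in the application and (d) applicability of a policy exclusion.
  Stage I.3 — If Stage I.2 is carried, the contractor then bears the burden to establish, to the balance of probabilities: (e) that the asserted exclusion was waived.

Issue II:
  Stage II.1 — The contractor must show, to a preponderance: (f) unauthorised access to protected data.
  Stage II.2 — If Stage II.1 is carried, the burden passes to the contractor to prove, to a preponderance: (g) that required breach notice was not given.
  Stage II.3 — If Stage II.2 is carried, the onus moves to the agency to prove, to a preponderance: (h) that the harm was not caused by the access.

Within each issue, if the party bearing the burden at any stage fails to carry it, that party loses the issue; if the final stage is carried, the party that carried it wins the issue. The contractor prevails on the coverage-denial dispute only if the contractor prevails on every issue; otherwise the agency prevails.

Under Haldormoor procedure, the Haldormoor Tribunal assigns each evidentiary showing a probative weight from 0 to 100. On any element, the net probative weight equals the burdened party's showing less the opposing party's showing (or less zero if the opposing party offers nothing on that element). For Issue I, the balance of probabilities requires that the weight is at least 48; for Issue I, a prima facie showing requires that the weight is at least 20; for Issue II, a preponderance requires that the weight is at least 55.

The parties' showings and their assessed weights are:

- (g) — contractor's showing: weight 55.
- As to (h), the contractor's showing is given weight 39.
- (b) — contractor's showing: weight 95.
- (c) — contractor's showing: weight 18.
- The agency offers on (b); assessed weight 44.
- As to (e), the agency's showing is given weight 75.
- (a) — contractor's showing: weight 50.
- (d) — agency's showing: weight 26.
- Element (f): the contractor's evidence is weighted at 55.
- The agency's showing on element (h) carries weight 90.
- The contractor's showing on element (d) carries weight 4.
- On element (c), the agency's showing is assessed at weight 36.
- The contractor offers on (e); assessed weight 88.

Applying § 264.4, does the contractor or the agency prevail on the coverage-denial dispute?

contractor

— Issue I —
Stage I.1 — burden on contractor; standard: the balance of probabilities (weight is at least 48).
    (a): 50 ≥ 48 [met]
    (b): 95 − 44 = 51 ≥ 48 [met]
  Stage I.1 is satisfied; the onus moves to the agency.
Stage I.2 — burden on agency; standard: a prima facie showing (weight is at least 20).
    (c): 36 − 18 = 18 < 20 [not met]
    (d): 26 − 4 = 22 ≥ 20 [met]
  The agency does not carry Stage I.2.
The contractor prevails on this issue.
— Issue II —
Stage II.1 — burden on contractor; standard: a preponderance (weight is at least 55).
    (f): 55 ≥ 55 [met]
  All elements met. The contractor retains the burden for Stage II.2.
Stage II.2 — burden on contractor; standard: a preponderance (weight is at least 55).
    (g): 55 ≥ 55 [met]
  All elements met. The burden passes to the agency.
Stage II.3 — burden on agency; standard: a preponderance (weight is at least 55).
    (h): 90 − 39 = 51 < 55 [not met]
  Stage II.3 not carried; the agency fails its burden.
So the contractor prevails on this issue.
Per-issue: Issue I → contractor; Issue II → contractor. The contractor must prevail on every issue; overall, the contractor prevails.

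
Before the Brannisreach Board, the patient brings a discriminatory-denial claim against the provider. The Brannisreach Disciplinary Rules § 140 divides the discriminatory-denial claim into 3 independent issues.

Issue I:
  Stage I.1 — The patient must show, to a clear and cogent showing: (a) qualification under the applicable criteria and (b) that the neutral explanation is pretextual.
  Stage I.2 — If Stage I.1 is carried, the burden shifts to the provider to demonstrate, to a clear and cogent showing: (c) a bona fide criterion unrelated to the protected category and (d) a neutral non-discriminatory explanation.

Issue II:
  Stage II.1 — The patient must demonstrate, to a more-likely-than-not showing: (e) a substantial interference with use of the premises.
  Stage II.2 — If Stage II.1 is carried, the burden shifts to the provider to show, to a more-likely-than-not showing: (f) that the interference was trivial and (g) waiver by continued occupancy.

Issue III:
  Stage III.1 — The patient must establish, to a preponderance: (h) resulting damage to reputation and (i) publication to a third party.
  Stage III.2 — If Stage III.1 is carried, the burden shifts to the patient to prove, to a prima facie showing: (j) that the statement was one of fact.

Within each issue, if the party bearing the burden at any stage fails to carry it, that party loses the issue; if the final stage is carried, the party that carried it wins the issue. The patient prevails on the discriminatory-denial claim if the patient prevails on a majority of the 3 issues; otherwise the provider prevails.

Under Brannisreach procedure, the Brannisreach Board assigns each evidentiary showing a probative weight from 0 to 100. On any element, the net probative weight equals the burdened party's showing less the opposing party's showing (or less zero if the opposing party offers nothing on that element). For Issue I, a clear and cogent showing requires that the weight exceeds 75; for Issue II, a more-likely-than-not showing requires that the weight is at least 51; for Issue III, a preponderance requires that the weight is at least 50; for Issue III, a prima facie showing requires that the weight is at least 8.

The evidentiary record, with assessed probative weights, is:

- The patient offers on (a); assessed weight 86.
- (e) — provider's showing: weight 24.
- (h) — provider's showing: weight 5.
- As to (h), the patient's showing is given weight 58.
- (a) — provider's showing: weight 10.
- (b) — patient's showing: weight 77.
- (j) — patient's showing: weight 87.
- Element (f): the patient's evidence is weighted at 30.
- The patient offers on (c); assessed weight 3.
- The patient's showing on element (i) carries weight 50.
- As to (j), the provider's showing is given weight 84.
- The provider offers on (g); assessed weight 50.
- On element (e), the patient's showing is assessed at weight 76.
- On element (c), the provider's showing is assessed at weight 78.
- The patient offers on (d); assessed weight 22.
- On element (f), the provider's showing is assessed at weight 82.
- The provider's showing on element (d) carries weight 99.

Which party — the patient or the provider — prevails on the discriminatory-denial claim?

patient

— Issue I —
Stage I.1 — burden on patient; standard: a clear and cogent showing (weight exceeds 75).
    (a): 86 − 10 = 76 > 75 [met]
    (b): 77 > 75 [met]
  All elements met. The burden passes to the provider.
Stage I.2 — burden on provider; standard: a clear and cogent showing (weight exceeds 75).
    (c): 78 − 3 = 75 ≤ 75 [not met]
    (d): 99 − 22 = 77 > 75 [met]
  Stage I.2 not carried; the provider fails its burden.
So the patient prevails on this issue.
— Issue II —
Stage II.1 (patient, a more-likely-than-not showing, weight is at least 51): (e) net 76−24=52 ≥ 51 — meets.
  Stage II.1 carried; the burden shifts to the provider.
Stage II.2 (provider, a more-likely-than-not showing, weight is at least 51): (f) net 82−30=52 ≥ 51 — meets; (g) 50 < 51 — fails.
  The provider does not carry Stage II.2.
The patient prevails on this issue.
— Issue III —
At Stage III.1 the patient must meet a preponderance (weight is at least 50): on (h) the weight is 58 less the opposing 5 gives net 53, ≥ 50, so (h) meets the standard; on (i) the weight is 50, ≥ 50, so (i) meets the standard.
  Stage III.1 is satisfied; the patient continues to bear the burden.
At Stage III.2 the patient must meet a prima facie showing (weight is at least 8): on (j) the weight is 87 less the opposing 84 gives net 3, which does not reach 8, so (j) does not meet the standard.
  Stage III.2 not carried; the patient fails its burden.
The analysis ends at Stage III.2; the provider prevails on this issue.
Per-issue: Issue I → patient; Issue II → patient; Issue III → provider. The patient must prevail on a majority of issues; overall, the patient prevails.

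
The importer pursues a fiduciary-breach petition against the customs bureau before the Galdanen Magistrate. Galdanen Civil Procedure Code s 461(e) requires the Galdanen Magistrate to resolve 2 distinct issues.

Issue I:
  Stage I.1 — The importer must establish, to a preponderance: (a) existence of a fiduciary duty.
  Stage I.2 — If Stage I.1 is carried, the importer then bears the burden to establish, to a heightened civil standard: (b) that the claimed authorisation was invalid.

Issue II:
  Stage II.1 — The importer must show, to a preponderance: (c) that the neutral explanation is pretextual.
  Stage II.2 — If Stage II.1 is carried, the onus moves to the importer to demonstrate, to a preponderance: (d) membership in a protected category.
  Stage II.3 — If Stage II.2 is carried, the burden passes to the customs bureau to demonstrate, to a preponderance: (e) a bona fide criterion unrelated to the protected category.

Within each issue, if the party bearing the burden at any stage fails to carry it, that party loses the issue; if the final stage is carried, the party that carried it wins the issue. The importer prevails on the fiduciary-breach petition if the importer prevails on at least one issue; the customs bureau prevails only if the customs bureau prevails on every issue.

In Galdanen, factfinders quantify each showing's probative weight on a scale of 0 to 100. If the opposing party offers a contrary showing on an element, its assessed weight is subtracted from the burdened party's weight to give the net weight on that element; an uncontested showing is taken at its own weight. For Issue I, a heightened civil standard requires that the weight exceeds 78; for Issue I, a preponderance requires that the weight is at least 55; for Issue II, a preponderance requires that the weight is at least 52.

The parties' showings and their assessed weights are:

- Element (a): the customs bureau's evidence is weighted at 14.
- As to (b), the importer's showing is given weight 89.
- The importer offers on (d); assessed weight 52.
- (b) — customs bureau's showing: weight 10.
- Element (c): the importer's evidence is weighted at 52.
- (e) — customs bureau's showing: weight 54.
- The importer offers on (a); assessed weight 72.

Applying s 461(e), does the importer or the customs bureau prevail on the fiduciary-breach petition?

importer

— Issue I —
At Stage I.1 the importer must meet a preponderance (weight is at least 55): on (a) the weight is 72 less the opposing 14 gives net 58, ≥ 55, so (a) meets the standard.
  Stage I.1 carried; the burden remains with the importer.
At Stage I.2 the importer must meet a heightened civil standard (weight exceeds 78): on (b) the weight is 89 less the opposing 10 gives net 79, > 78, so (b) meets the standard.
  The importer carries the last stage.
All stages carried — the importer prevails on this issue.
— Issue II —
At Stage II.1 the importer must meet a preponderance (weight is at least 52): on (c) the weight is 52, which does reach 52, so (c) meets the standard.
  All elements met. The importer retains the burden for Stage II.2.
At Stage II.2 the importer must meet a preponderance (weight is at least 52): on (d) the weight is 52, ≥ 52, so (d) meets the standard.
  Stage II.2 carried; the burden shifts to the customs bureau.
At Stage II.3 the customs bureau must meet a preponderance (weight is at least 52): on (e) the weight is 54, ≥ 52, so (e) meets the standard.
  All elements met at the final stage.
Every stage carried; the customs bureau prevails on this issue.
Per-issue: Issue I → importer; Issue II → customs bureau. The importer must prevail on at least one issue; overall, the importer prevails.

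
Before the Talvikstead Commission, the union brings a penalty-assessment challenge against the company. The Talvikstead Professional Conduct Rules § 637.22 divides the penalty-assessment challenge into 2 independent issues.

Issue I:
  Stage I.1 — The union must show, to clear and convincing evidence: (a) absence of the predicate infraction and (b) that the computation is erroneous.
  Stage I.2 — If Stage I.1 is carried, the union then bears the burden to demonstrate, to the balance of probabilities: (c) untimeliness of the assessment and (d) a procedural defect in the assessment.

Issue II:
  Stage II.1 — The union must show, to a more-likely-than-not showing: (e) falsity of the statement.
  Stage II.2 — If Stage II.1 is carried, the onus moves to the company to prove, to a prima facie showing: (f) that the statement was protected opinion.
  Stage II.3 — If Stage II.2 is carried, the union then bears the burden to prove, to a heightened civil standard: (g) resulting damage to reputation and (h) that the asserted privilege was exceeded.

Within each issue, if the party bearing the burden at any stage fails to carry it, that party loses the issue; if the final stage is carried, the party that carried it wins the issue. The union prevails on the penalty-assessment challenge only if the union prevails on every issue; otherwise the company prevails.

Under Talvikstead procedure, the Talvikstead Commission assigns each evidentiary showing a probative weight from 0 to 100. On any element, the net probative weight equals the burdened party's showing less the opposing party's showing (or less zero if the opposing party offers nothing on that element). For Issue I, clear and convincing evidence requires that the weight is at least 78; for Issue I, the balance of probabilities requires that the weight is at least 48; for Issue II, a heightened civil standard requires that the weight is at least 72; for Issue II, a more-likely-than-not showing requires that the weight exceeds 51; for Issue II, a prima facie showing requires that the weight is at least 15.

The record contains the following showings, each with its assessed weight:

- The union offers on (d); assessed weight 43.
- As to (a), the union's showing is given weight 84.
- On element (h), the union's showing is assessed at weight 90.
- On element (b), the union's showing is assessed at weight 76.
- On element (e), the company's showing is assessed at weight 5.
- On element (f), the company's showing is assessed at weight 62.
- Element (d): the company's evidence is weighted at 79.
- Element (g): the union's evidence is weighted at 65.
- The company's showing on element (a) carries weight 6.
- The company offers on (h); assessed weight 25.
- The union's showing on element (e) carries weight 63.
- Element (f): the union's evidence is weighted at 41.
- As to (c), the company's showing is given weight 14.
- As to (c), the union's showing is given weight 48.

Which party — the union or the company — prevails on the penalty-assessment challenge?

company

— Issue I —
At Stage I.1 the union must meet clear and convincing evidence (weight is at least 78): on (a) the weight is 84 less the opposing 6 gives net 78, ≥ 78, so (a) meets the standard; on (b) the weight is 76, which does not reach 78, so (b) does not meet the standard.
  The union does not carry Stage I.1.
So the company prevails on this issue.
— Issue II —
Stage II.1 (union, a more-likely-than-not showing, weight exceeds 51): (e) net 63−5=58 > 51 — meets.
  All elements met. The burden passes to the company.
Stage II.2 (company, a prima facie showing, weight is at least 15): (f) net 62−41=21 ≥ 15 — meets.
  Stage II.2 carried; the burden shifts to the union.
Stage II.3 (union, a heightened civil standard, weight is at least 72): (g) 65 < 72 — fails; (h) net 90−25=65 < 72 — fails.
  The union does not carry Stage II.3.
The company prevails on this issue.
Per-issue: Issue I → company; Issue II → company. The union must prevail on every issue; overall, the company prevails.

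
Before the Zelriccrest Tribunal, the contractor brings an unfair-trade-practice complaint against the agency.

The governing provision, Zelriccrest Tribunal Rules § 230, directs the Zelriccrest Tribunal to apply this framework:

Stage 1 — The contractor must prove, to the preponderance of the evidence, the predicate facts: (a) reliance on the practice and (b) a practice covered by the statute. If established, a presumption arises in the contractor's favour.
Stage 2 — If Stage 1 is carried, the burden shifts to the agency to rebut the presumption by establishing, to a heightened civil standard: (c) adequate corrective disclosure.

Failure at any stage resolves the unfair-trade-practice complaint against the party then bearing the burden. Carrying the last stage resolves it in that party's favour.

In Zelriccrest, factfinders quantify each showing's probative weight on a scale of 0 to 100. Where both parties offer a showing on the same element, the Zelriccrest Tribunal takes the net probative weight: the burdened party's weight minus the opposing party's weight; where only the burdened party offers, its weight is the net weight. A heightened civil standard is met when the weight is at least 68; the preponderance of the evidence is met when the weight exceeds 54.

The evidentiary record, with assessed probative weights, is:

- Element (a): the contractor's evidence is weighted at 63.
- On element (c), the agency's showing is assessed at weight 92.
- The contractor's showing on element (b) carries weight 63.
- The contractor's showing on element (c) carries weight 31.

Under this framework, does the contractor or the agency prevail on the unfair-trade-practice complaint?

contractor

At Stage 1 the contractor must meet the preponderance of the evidence (weight exceeds 54): on (a) the weight is 63, which does exceed 54, so (a) meets the standard; on (b) the weight is 63, which does exceed 54, so (b) meets the standard.
  Stage 1 carried; the burden shifts to the agency.
At Stage 2 the agency must meet a heightened civil standard (weight is at least 68): on (c) the weight is 92 less the opposing 31 gives net 61, which does not reach 68, so (c) does not meet the standard.
  The agency does not carry Stage 2.
The analysis ends at Stage 2; the contractor prevails.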